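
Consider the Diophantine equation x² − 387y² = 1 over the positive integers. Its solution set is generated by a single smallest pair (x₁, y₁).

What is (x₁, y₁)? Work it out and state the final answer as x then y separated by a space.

√387 = [19; 1,2,19,2,1,38, …], period ℓ=6 (even) → k=5
step 0: (19, 1)  from 19·(1,0) + (0,1)
…
step 3: (1141, 58)  from 19·(59,3) + (20,1)
step 4: (2341, 119)  from 2·(1141,58) + (59,3)
step 5: (3482, 177)  from 1·(2341,119) + (1141,58)
(x₁, y₁) = (3482, 177);  3482² − 387·177² = 1 ✓

3482 177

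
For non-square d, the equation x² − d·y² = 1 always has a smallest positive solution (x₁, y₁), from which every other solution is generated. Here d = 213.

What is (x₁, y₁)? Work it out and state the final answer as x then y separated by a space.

d=213: √d = [14; 1,1,2,6,1,8,1,6,2,1,1,28] (ℓ=12, even), read p_11/q_11
a_0=14:  p_0=14·1+0=14,  q_0=14·0+1=1
…
a_2=1:  p_2=1·15+14=29,  q_2=1·1+1=2
…
a_4=6:  p_4=6·73+29=467,  q_4=6·5+2=32
a_5=1:  p_5=1·467+73=540,  q_5=1·32+5=37
…
a_9=2:  p_9=2·36749+5327=78825,  q_9=2·2518+365=5401
a_10=1:  p_10=1·78825+36749=115574,  q_10=1·5401+2518=7919
a_11=1:  p_11=1·115574+78825=194399,  q_11=1·7919+5401=13320
(x₁, y₁) = (194399, 13320);  194399² − 213·13320² = 1 ✓

194399 13320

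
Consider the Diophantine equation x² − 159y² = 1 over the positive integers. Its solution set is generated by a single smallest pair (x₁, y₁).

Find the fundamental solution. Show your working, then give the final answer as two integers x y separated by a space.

1324 105

[12; 1,1,1,1,3,1,1,1,1,24] for √159; ℓ=10 ⇒ convergent index 9
a_0=12:  p_0=12·1+0=12,  q_0=12·0+1=1
a_1=1:  p_1=1·12+1=13,  q_1=1·1+0=1
…
a_3=1:  p_3=1·25+13=38,  q_3=1·2+1=3
…
a_5=3:  p_5=3·63+38=227,  q_5=3·5+3=18
…
a_8=1:  p_8=1·517+290=807,  q_8=1·41+23=64
a_9=1:  p_9=1·807+517=1324,  q_9=1·64+41=105
→ (1324, 105).  Check: 1324²=1752976, 159·105²=1752975, difference 1.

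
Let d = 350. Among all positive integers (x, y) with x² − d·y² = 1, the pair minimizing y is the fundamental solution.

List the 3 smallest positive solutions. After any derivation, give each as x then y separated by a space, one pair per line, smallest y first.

449 24
403201 21552
362074049 19353672

√350 = [18; 1,2,2,2,1,36, …], period ℓ=6 (even) → k=5
i=0: a=18 ⇒ p=18, q=1
…
i=2: a=2 ⇒ p=56, q=3
…
i=4: a=2 ⇒ p=318, q=17
i=5: a=1 ⇒ p=449, q=24
(x₁, y₁) = (449, 24);  449² − 350·24² = 1 ✓
k=2:  x_2 = 449·449+350·24·24 = 403201,  y_2 = 449·24+24·449 = 21552
k=3:  x_3 = 449·403201+350·24·21552 = 362074049,  y_3 = 449·21552+24·403201 = 19353672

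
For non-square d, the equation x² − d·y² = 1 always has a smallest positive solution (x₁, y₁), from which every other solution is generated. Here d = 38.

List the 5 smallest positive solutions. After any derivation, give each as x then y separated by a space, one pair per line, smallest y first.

√38 → a₀=6, period (6,12); ℓ=2 even so k=1
a_0=6:  p_0=6·1+0=6,  q_0=6·0+1=1
a_1=6:  p_1=6·6+1=37,  q_1=6·1+0=6
→ (37, 6).  Check: 37²=1369, 38·6²=1368, difference 1.
(x_2, y_2) = (37·37 + 38·6·6, 37·6 + 6·37) = (2737, 444)
(x_3, y_3) = (37·2737 + 38·6·444, 37·444 + 6·2737) = (202501, 32850)
(x_4, y_4) = (37·202501 + 38·6·32850, 37·32850 + 6·202501) = (14982337, 2430456)
(x_5, y_5) = (37·14982337 + 38·6·2430456, 37·2430456 + 6·14982337) = (1108490437, 179820894)

37 6
2737 444
202501 32850
14982337 2430456
1108490437 179820894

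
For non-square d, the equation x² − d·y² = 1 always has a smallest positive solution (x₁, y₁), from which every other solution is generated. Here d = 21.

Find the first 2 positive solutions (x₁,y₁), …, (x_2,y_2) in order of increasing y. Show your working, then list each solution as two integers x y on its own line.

55 12
6049 1320

[4; 1,1,2,1,1,8] for √21; ℓ=6 ⇒ convergent index 5
i=0: a=4 ⇒ p=4, q=1
i=1: a=1 ⇒ p=5, q=1
…
i=3: a=2 ⇒ p=23, q=5
i=4: a=1 ⇒ p=32, q=7
i=5: a=1 ⇒ p=55, q=12
→ (55, 12).  Check: 55²=3025, 21·12²=3024, difference 1.
(x_2, y_2) = (55·55 + 21·12·12, 55·12 + 12·55) = (6049, 1320)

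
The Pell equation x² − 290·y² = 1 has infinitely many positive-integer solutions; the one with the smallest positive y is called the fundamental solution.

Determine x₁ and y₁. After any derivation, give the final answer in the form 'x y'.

579 34

√290 → a₀=17, period (34); ℓ=1 odd so k=1
a_0=17:  p_0=17·1+0=17,  q_0=17·0+1=1
a_1=34:  p_1=34·17+1=579,  q_1=34·1+0=34
→ (579, 34).  Check: 579²=335241, 290·34²=335240, difference 1.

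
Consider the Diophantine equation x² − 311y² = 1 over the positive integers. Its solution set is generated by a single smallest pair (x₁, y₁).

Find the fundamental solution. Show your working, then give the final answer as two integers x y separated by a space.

√311 = [17; 1,1,1,2,1,…,1,1,34, …], period ℓ=16 (even) → k=15
i=0: a=17 ⇒ p=17, q=1
…
i=2: a=1 ⇒ p=35, q=2
…
i=4: a=2 ⇒ p=141, q=8
i=5: a=1 ⇒ p=194, q=11
…
i=10: a=6 ⇒ p=1376656, q=78063
…
i=14: a=1 ⇒ p=10724507, q=608131
i=15: a=1 ⇒ p=16883880, q=957397
fundamental: x₁=16883880, y₁=957397  (since 285065403854400 − 311·916609015609 = 1)

16883880 957397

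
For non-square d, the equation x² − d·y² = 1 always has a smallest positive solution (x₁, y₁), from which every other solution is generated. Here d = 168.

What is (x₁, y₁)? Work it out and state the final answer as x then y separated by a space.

√168 = [12; 1,24, …], period ℓ=2 (even) → k=1
a_0=12:  p_0=12·1+0=12,  q_0=12·0+1=1
a_1=1:  p_1=1·12+1=13,  q_1=1·1+0=1
→ (13, 1).  Check: 13²=169, 168·1²=168, difference 1.

13 1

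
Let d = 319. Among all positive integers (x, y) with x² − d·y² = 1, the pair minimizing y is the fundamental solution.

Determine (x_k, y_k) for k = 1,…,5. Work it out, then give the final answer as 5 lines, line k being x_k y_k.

d=319: √d = [17; 1,6,5,1,4,…,6,1,34] (ℓ=14, even), read p_13/q_13
i=0: a=17 ⇒ p=17, q=1
…
i=2: a=6 ⇒ p=125, q=7
i=3: a=5 ⇒ p=643, q=36
…
i=6: a=3 ⇒ p=11913, q=667
…
i=11: a=5 ⇒ p=1798881, q=100718
i=12: a=6 ⇒ p=11102899, q=621643
i=13: a=1 ⇒ p=12901780, q=722361
(x₁, y₁) = (12901780, 722361);  12901780² − 319·722361² = 1 ✓
k=2:  x_2 = 12901780·12901780+319·722361·722361 = 332911854336799,  y_2 = 12901780·722361+722361·12901780 = 18639485405160
k=3:  x_3 = 12901780·332911854336799+319·722361·18639485405160 = 8590311008090840302660,  y_3 = 12901780·18639485405160+722361·332911854336799 = 480965080021169647239
k=4:  x_4 = 12901780·8590311008090840302660+319·722361·480965080021169647239 = 221660605515932150288251132801,  y_4 = 12901780·480965080021169647239+722361·8590311008090840302660 = 12410611300231033623224965680
k=5:  x_5 = 12901780·221660605515932150288251132801+319·722361·12410611300231033623224965680 = 5719632734066677605580897309458268900,  y_5 = 12901780·12410611300231033623224965680+722361·221660605515932150288251132801 = 320237953322189008993822774252173561

12901780 722361
332911854336799 18639485405160
8590311008090840302660 480965080021169647239
221660605515932150288251132801 12410611300231033623224965680
5719632734066677605580897309458268900 320237953322189008993822774252173561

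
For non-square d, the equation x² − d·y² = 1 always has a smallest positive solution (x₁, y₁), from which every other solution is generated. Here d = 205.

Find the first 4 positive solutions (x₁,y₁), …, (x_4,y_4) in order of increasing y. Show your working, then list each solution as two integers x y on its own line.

39689 2772
3150433441 220035816
250075105640009 17466002999676
19850461732342200961 1386416385888245712

√205 → a₀=14, period (3,6,1,4,1,6,3,28); ℓ=8 even so k=7
k=0  a_k=14  p_k/q_k = 14/1
k=1  a_k=3  p_k/q_k = 43/3
k=2  a_k=6  p_k/q_k = 272/19
k=3  a_k=1  p_k/q_k = 315/22
k=4  a_k=4  p_k/q_k = 1532/107
k=5  a_k=1  p_k/q_k = 1847/129
k=6  a_k=6  p_k/q_k = 12614/881
k=7  a_k=3  p_k/q_k = 39689/2772
→ (39689, 2772).  Check: 39689²=1575216721, 205·2772²=1575216720, difference 1.
(39689+2772√205)^2 = 3150433441 + 220035816√205
(39689+2772√205)^3 = 250075105640009 + 17466002999676√205
(39689+2772√205)^4 = 19850461732342200961 + 1386416385888245712√205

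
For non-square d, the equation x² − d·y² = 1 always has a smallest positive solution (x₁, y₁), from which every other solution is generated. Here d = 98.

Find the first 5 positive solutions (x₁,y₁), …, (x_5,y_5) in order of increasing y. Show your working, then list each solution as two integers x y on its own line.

√98 = [9; 1,8,1,18, …], period ℓ=4 (even) → k=3
a_0=9:  p_0=9·1+0=9,  q_0=9·0+1=1
a_1=1:  p_1=1·9+1=10,  q_1=1·1+0=1
a_2=8:  p_2=8·10+9=89,  q_2=8·1+1=9
a_3=1:  p_3=1·89+10=99,  q_3=1·9+1=10
(x₁, y₁) = (99, 10);  99² − 98·10² = 1 ✓
k=2:  x_2 = 99·99+98·10·10 = 19601,  y_2 = 99·10+10·99 = 1980
k=3:  x_3 = 99·19601+98·10·1980 = 3880899,  y_3 = 99·1980+10·19601 = 392030
k=4:  x_4 = 99·3880899+98·10·392030 = 768398401,  y_4 = 99·392030+10·3880899 = 77619960
k=5:  x_5 = 99·768398401+98·10·77619960 = 152139002499,  y_5 = 99·77619960+10·768398401 = 15368360050

99 10
19601 1980
3880899 392030
768398401 77619960
152139002499 15368360050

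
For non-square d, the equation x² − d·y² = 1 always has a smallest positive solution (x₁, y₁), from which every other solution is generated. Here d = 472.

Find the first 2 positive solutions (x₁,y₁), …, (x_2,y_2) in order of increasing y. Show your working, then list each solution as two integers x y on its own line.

√472 → a₀=21, period (1,2,1,1,1,…,2,1,42); ℓ=14 even so k=13
k=0  a_k=21  p_k/q_k = 21/1
…
k=2  a_k=2  p_k/q_k = 65/3
…
k=4  a_k=1  p_k/q_k = 152/7
…
k=7  a_k=5  p_k/q_k = 5779/266
k=8  a_k=4  p_k/q_k = 24224/1115
…
k=12  a_k=2  p_k/q_k = 222687/10250
k=13  a_k=1  p_k/q_k = 306917/14127
fundamental: x₁=306917, y₁=14127  (since 94198044889 − 472·199572129 = 1)
n=2: (306917,14127)∘(306917,14127) = (306917·306917+472·14127·14127, 306917·14127+14127·306917) = (188396089777,8671632918)

306917 14127
188396089777 8671632918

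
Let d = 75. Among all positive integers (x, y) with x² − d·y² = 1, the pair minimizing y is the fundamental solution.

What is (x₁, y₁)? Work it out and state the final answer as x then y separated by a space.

√75 → a₀=8, period (1,1,1,16); ℓ=4 even so k=3
a_0=8:  p_0=8·1+0=8,  q_0=8·0+1=1
…
a_2=1:  p_2=1·9+8=17,  q_2=1·1+1=2
a_3=1:  p_3=1·17+9=26,  q_3=1·2+1=3
fundamental: x₁=26, y₁=3  (since 676 − 75·9 = 1)

26 3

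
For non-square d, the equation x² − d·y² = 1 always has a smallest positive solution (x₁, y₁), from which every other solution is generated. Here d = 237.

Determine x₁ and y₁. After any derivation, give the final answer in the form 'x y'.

228151 14820

d=237: √d = [15; 2,1,1,7,10,7,1,1,2,30] (ℓ=10, even), read p_9/q_9
step 0: (15, 1)  from 15·(1,0) + (0,1)
step 1: (31, 2)  from 2·(15,1) + (1,0)
…
step 3: (77, 5)  from 1·(46,3) + (31,2)
…
step 5: (5927, 385)  from 10·(585,38) + (77,5)
step 6: (42074, 2733)  from 7·(5927,385) + (585,38)
…
step 8: (90075, 5851)  from 1·(48001,3118) + (42074,2733)
step 9: (228151, 14820)  from 2·(90075,5851) + (48001,3118)
fundamental: x₁=228151, y₁=14820  (since 52052878801 − 237·219632400 = 1)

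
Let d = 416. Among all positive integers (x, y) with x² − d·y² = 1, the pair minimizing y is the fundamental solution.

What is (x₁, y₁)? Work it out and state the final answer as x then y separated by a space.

5201 255

√416 → a₀=20, period (2,1,1,9,1,1,2,40); ℓ=8 even so k=7
a_0=20:  p_0=20·1+0=20,  q_0=20·0+1=1
a_1=2:  p_1=2·20+1=41,  q_1=2·1+0=2
a_2=1:  p_2=1·41+20=61,  q_2=1·2+1=3
a_3=1:  p_3=1·61+41=102,  q_3=1·3+2=5
…
a_5=1:  p_5=1·979+102=1081,  q_5=1·48+5=53
a_6=1:  p_6=1·1081+979=2060,  q_6=1·53+48=101
a_7=2:  p_7=2·2060+1081=5201,  q_7=2·101+53=255
fundamental: x₁=5201, y₁=255  (since 27050401 − 416·65025 = 1)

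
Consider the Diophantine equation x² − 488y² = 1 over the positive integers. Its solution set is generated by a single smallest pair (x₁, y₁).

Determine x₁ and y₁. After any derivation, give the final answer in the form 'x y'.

[22; 11,44] for √488; ℓ=2 ⇒ convergent index 1
i=0: a=22 ⇒ p=22, q=1
i=1: a=11 ⇒ p=243, q=11
(x₁, y₁) = (243, 11);  243² − 488·11² = 1 ✓

243 11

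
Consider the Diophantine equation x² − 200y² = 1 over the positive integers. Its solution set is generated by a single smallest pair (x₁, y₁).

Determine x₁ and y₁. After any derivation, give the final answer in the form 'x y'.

[14; 7,28] for √200; ℓ=2 ⇒ convergent index 1
i=0: a=14 ⇒ p=14, q=1
i=1: a=7 ⇒ p=99, q=7
→ (99, 7).  Check: 99²=9801, 200·7²=9800, difference 1.

99 7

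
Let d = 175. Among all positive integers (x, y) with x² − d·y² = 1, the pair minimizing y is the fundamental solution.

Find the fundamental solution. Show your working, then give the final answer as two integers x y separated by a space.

[13; 4,2,1,2,4,26] for √175; ℓ=6 ⇒ convergent index 5
step 0: (13, 1)  from 13·(1,0) + (0,1)
…
step 4: (463, 35)  from 2·(172,13) + (119,9)
step 5: (2024, 153)  from 4·(463,35) + (172,13)
(x₁, y₁) = (2024, 153);  2024² − 175·153² = 1 ✓

2024 153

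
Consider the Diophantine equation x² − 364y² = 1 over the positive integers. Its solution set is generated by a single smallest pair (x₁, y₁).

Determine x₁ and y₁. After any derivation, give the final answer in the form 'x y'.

4954951 259710

√364 → a₀=19, period (12,1,2,3,1,8,1,3,2,1,12,38); ℓ=12 even so k=11
a_0=19:  p_0=19·1+0=19,  q_0=19·0+1=1
a_1=12:  p_1=12·19+1=229,  q_1=12·1+0=12
a_2=1:  p_2=1·229+19=248,  q_2=1·12+1=13
a_3=2:  p_3=2·248+229=725,  q_3=2·13+12=38
a_4=3:  p_4=3·725+248=2423,  q_4=3·38+13=127
…
a_6=8:  p_6=8·3148+2423=27607,  q_6=8·165+127=1447
a_7=1:  p_7=1·27607+3148=30755,  q_7=1·1447+165=1612
…
a_9=2:  p_9=2·119872+30755=270499,  q_9=2·6283+1612=14178
a_10=1:  p_10=1·270499+119872=390371,  q_10=1·14178+6283=20461
a_11=12:  p_11=12·390371+270499=4954951,  q_11=12·20461+14178=259710
fundamental: x₁=4954951, y₁=259710  (since 24551539412401 − 364·67449284100 = 1)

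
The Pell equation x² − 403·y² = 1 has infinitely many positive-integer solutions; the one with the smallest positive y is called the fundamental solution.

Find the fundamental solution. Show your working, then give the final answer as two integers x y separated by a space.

√403 = [20; 13,2,1,3,1,3,1,2,13,40, …], period ℓ=10 (even) → k=9
k=0  a_k=20  p_k/q_k = 20/1
…
k=2  a_k=2  p_k/q_k = 542/27
k=3  a_k=1  p_k/q_k = 803/40
k=4  a_k=3  p_k/q_k = 2951/147
k=5  a_k=1  p_k/q_k = 3754/187
…
k=7  a_k=1  p_k/q_k = 17967/895
k=8  a_k=2  p_k/q_k = 50147/2498
k=9  a_k=13  p_k/q_k = 669878/33369
fundamental: x₁=669878, y₁=33369  (since 448736534884 − 403·1113490161 = 1)

669878 33369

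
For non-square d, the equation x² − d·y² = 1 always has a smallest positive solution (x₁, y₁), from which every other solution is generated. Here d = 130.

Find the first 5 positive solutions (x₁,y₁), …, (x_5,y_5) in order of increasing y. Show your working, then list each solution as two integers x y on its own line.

6499 570
84474001 7408860
1097993058499 96300361710
14271713689896001 1251712094097720
185503733443275162499 16269753702781802850

√130 → a₀=11, period (2,2,22); ℓ=3 odd so k=5
k=0  a_k=11  p_k/q_k = 11/1
…
k=4  a_k=2  p_k/q_k = 2611/229
k=5  a_k=2  p_k/q_k = 6499/570
fundamental: x₁=6499, y₁=570  (since 42237001 − 130·324900 = 1)
n=2: (6499,570)∘(6499,570) = (6499·6499+130·570·570, 6499·570+570·6499) = (84474001,7408860)
n=3: (84474001,7408860)∘(6499,570) = (6499·84474001+130·570·7408860, 6499·7408860+570·84474001) = (1097993058499,96300361710)
n=4: (1097993058499,96300361710)∘(6499,570) = (6499·1097993058499+130·570·96300361710, 6499·96300361710+570·1097993058499) = (14271713689896001,1251712094097720)
n=5: (14271713689896001,1251712094097720)∘(6499,570) = (6499·14271713689896001+130·570·1251712094097720, 6499·1251712094097720+570·14271713689896001) = (185503733443275162499,16269753702781802850)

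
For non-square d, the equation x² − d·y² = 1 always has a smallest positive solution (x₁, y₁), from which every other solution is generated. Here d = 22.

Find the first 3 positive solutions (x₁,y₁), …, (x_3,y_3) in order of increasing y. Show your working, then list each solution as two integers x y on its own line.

[4; 1,2,4,2,1,8] for √22; ℓ=6 ⇒ convergent index 5
step 0: (4, 1)  from 4·(1,0) + (0,1)
…
step 2: (14, 3)  from 2·(5,1) + (4,1)
step 3: (61, 13)  from 4·(14,3) + (5,1)
step 4: (136, 29)  from 2·(61,13) + (14,3)
step 5: (197, 42)  from 1·(136,29) + (61,13)
fundamental: x₁=197, y₁=42  (since 38809 − 22·1764 = 1)
n=2: (197,42)∘(197,42) = (197·197+22·42·42, 197·42+42·197) = (77617,16548)
n=3: (77617,16548)∘(197,42) = (197·77617+22·42·16548, 197·16548+42·77617) = (30580901,6519870)

197 42
77617 16548
30580901 6519870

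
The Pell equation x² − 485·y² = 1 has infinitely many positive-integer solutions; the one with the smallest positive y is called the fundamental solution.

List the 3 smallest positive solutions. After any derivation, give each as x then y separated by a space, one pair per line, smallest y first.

d=485: √d = [22; 44] (ℓ=1, odd), read p_1/q_1
k=0  a_k=22  p_k/q_k = 22/1
k=1  a_k=44  p_k/q_k = 969/44
fundamental: x₁=969, y₁=44  (since 938961 − 485·1936 = 1)
(x_2, y_2) = (969·969 + 485·44·44, 969·44 + 44·969) = (1877921, 85272)
(x_3, y_3) = (969·1877921 + 485·44·85272, 969·85272 + 44·1877921) = (3639409929, 165257092)

969 44
1877921 85272
3639409929 165257092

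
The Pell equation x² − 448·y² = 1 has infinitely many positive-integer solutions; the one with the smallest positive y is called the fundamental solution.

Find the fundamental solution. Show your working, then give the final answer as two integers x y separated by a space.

d=448: √d = [21; 6,42] (ℓ=2, even), read p_1/q_1
step 0: (21, 1)  from 21·(1,0) + (0,1)
step 1: (127, 6)  from 6·(21,1) + (1,0)
fundamental: x₁=127, y₁=6  (since 16129 − 448·36 = 1)

127 6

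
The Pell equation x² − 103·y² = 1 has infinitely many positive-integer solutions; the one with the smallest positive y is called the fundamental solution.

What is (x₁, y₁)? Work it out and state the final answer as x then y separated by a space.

[10; 6,1,2,1,1,9,1,1,2,1,6,20] for √103; ℓ=12 ⇒ convergent index 11
step 0: (10, 1)  from 10·(1,0) + (0,1)
…
step 4: (274, 27)  from 1·(203,20) + (71,7)
step 5: (477, 47)  from 1·(274,27) + (203,20)
step 6: (4567, 450)  from 9·(477,47) + (274,27)
…
step 8: (9611, 947)  from 1·(5044,497) + (4567,450)
…
step 10: (33877, 3338)  from 1·(24266,2391) + (9611,947)
step 11: (227528, 22419)  from 6·(33877,3338) + (24266,2391)
fundamental: x₁=227528, y₁=22419  (since 51768990784 − 103·502611561 = 1)

227528 22419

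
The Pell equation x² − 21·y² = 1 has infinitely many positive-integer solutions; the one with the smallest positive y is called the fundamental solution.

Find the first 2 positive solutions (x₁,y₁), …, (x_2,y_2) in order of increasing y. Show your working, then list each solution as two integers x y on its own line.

[4; 1,1,2,1,1,8] for √21; ℓ=6 ⇒ convergent index 5
a_0=4:  p_0=4·1+0=4,  q_0=4·0+1=1
…
a_2=1:  p_2=1·5+4=9,  q_2=1·1+1=2
a_3=2:  p_3=2·9+5=23,  q_3=2·2+1=5
a_4=1:  p_4=1·23+9=32,  q_4=1·5+2=7
a_5=1:  p_5=1·32+23=55,  q_5=1·7+5=12
→ (55, 12).  Check: 55²=3025, 21·12²=3024, difference 1.
k=2:  x_2 = 55·55+21·12·12 = 6049,  y_2 = 55·12+12·55 = 1320

55 12
6049 1320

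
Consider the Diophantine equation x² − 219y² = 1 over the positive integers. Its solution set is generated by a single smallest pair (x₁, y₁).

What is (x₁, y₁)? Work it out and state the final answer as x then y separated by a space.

√219 = [14; 1,3,1,28, …], period ℓ=4 (even) → k=3
a_0=14:  p_0=14·1+0=14,  q_0=14·0+1=1
a_1=1:  p_1=1·14+1=15,  q_1=1·1+0=1
a_2=3:  p_2=3·15+14=59,  q_2=3·1+1=4
a_3=1:  p_3=1·59+15=74,  q_3=1·4+1=5
(x₁, y₁) = (74, 5);  74² − 219·5² = 1 ✓

74 5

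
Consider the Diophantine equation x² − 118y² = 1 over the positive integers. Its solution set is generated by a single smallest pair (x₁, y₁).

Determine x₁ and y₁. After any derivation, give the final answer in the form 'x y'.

[10; 1,6,3,2,10,2,3,6,1,20] for √118; ℓ=10 ⇒ convergent index 9
step 0: (10, 1)  from 10·(1,0) + (0,1)
step 1: (11, 1)  from 1·(10,1) + (1,0)
step 2: (76, 7)  from 6·(11,1) + (10,1)
…
step 4: (554, 51)  from 2·(239,22) + (76,7)
step 5: (5779, 532)  from 10·(554,51) + (239,22)
step 6: (12112, 1115)  from 2·(5779,532) + (554,51)
…
step 8: (264802, 24377)  from 6·(42115,3877) + (12112,1115)
step 9: (306917, 28254)  from 1·(264802,24377) + (42115,3877)
fundamental: x₁=306917, y₁=28254  (since 94198044889 − 118·798288516 = 1)

306917 28254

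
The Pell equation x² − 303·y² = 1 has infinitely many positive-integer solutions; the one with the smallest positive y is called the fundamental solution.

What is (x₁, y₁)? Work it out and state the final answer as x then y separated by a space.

2524 145

√303 → a₀=17, period (2,2,5,2,2,34); ℓ=6 even so k=5
a_0=17:  p_0=17·1+0=17,  q_0=17·0+1=1
a_1=2:  p_1=2·17+1=35,  q_1=2·1+0=2
…
a_3=5:  p_3=5·87+35=470,  q_3=5·5+2=27
a_4=2:  p_4=2·470+87=1027,  q_4=2·27+5=59
a_5=2:  p_5=2·1027+470=2524,  q_5=2·59+27=145
→ (2524, 145).  Check: 2524²=6370576, 303·145²=6370575, difference 1.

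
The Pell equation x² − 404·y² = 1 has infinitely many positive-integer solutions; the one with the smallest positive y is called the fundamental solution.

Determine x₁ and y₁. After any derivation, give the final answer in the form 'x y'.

201 10

[20; 10,40] for √404; ℓ=2 ⇒ convergent index 1
step 0: (20, 1)  from 20·(1,0) + (0,1)
step 1: (201, 10)  from 10·(20,1) + (1,0)
fundamental: x₁=201, y₁=10  (since 40401 − 404·100 = 1)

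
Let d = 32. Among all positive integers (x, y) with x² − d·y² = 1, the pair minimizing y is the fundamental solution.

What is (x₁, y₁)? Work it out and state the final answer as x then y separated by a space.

17 3

√32 → a₀=5, period (1,1,1,10); ℓ=4 even so k=3
step 0: (5, 1)  from 5·(1,0) + (0,1)
…
step 2: (11, 2)  from 1·(6,1) + (5,1)
step 3: (17, 3)  from 1·(11,2) + (6,1)
fundamental: x₁=17, y₁=3  (since 289 − 32·9 = 1)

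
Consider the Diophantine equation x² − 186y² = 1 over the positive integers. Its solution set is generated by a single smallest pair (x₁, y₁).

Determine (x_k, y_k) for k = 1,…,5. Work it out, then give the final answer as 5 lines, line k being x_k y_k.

[13; 1,1,1,3,4,3,1,1,1,26] for √186; ℓ=10 ⇒ convergent index 9
i=0: a=13 ⇒ p=13, q=1
…
i=4: a=3 ⇒ p=150, q=11
…
i=8: a=1 ⇒ p=4787, q=351
i=9: a=1 ⇒ p=7501, q=550
(x₁, y₁) = (7501, 550);  7501² − 186·550² = 1 ✓
k=2:  x_2 = 7501·7501+186·550·550 = 112530001,  y_2 = 7501·550+550·7501 = 8251100
k=3:  x_3 = 7501·112530001+186·550·8251100 = 1688175067501,  y_3 = 7501·8251100+550·112530001 = 123783001650
k=4:  x_4 = 7501·1688175067501+186·550·123783001650 = 25326002250120001,  y_4 = 7501·123783001650+550·1688175067501 = 1856992582502200
k=5:  x_5 = 7501·25326002250120001+186·550·1856992582502200 = 379940684068125187501,  y_5 = 7501·1856992582502200+550·25326002250120001 = 27858602598915002750

7501 550
112530001 8251100
1688175067501 123783001650
25326002250120001 1856992582502200
379940684068125187501 27858602598915002750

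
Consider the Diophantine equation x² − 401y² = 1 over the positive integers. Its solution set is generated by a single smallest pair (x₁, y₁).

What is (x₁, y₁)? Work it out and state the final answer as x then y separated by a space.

[20; 40] for √401; ℓ=1 ⇒ convergent index 1
k=0  a_k=20  p_k/q_k = 20/1
k=1  a_k=40  p_k/q_k = 801/40
→ (801, 40).  Check: 801²=641601, 401·40²=641600, difference 1.

801 40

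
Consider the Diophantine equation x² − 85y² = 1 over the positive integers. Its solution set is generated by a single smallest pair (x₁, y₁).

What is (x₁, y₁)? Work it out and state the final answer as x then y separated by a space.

285769 30996

√85 = [9; 4,1,1,4,18, …], period ℓ=5 (odd) → k=9
a_0=9:  p_0=9·1+0=9,  q_0=9·0+1=1
a_1=4:  p_1=4·9+1=37,  q_1=4·1+0=4
a_2=1:  p_2=1·37+9=46,  q_2=1·4+1=5
a_3=1:  p_3=1·46+37=83,  q_3=1·5+4=9
a_4=4:  p_4=4·83+46=378,  q_4=4·9+5=41
…
a_6=4:  p_6=4·6887+378=27926,  q_6=4·747+41=3029
a_7=1:  p_7=1·27926+6887=34813,  q_7=1·3029+747=3776
a_8=1:  p_8=1·34813+27926=62739,  q_8=1·3776+3029=6805
a_9=4:  p_9=4·62739+34813=285769,  q_9=4·6805+3776=30996
→ (285769, 30996).  Check: 285769²=81663921361, 85·30996²=81663921360, difference 1.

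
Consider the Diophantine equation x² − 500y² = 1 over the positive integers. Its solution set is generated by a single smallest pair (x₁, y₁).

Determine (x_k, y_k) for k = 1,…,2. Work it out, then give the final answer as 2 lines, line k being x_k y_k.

√500 = [22; 2,1,3,2,1,…,1,2,44, …], period ℓ=14 (even) → k=13
k=0  a_k=22  p_k/q_k = 22/1
k=1  a_k=2  p_k/q_k = 45/2
k=2  a_k=1  p_k/q_k = 67/3
k=3  a_k=3  p_k/q_k = 246/11
k=4  a_k=2  p_k/q_k = 559/25
k=5  a_k=1  p_k/q_k = 805/36
k=6  a_k=1  p_k/q_k = 1364/61
k=7  a_k=10  p_k/q_k = 14445/646
k=8  a_k=1  p_k/q_k = 15809/707
k=9  a_k=1  p_k/q_k = 30254/1353
k=10  a_k=2  p_k/q_k = 76317/3413
…
k=12  a_k=1  p_k/q_k = 335522/15005
k=13  a_k=2  p_k/q_k = 930249/41602
(x₁, y₁) = (930249, 41602);  930249² − 500·41602² = 1 ✓
(930249+41602√500)^2 = 1730726404001 + 77400437796√500

930249 41602
1730726404001 77400437796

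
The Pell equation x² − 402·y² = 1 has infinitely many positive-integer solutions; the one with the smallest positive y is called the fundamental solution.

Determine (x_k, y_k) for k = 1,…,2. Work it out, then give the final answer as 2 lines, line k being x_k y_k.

[20; 20,40] for √402; ℓ=2 ⇒ convergent index 1
a_0=20:  p_0=20·1+0=20,  q_0=20·0+1=1
a_1=20:  p_1=20·20+1=401,  q_1=20·1+0=20
→ (401, 20).  Check: 401²=160801, 402·20²=160800, difference 1.
k=2:  x_2 = 401·401+402·20·20 = 321601,  y_2 = 401·20+20·401 = 16040

401 20
321601 16040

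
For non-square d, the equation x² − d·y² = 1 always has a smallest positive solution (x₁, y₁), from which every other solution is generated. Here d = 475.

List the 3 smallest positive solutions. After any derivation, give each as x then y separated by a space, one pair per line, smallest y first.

d=475: √d = [21; 1,3,1,6,2,6,1,3,1,42] (ℓ=10, even), read p_9/q_9
i=0: a=21 ⇒ p=21, q=1
…
i=7: a=1 ⇒ p=11878, q=545
i=8: a=3 ⇒ p=45921, q=2107
i=9: a=1 ⇒ p=57799, q=2652
fundamental: x₁=57799, y₁=2652  (since 3340724401 − 475·7033104 = 1)
(57799+2652√475)^2 = 6681448801 + 306565896√475
(57799+2652√475)^3 = 772362118440199 + 35438404443156√475

57799 2652
6681448801 306565896
772362118440199 35438404443156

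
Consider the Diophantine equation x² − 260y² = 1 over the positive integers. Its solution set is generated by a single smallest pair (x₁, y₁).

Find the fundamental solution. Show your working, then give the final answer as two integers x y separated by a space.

129 8

[16; 8,32] for √260; ℓ=2 ⇒ convergent index 1
step 0: (16, 1)  from 16·(1,0) + (0,1)
step 1: (129, 8)  from 8·(16,1) + (1,0)
fundamental: x₁=129, y₁=8  (since 16641 − 260·64 = 1)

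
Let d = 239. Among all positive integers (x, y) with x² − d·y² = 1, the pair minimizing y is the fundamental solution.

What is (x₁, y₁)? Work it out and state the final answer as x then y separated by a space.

6195120 400729

√239 → a₀=15, period (2,5,1,2,4,15,4,2,1,5,2,30); ℓ=12 even so k=11
i=0: a=15 ⇒ p=15, q=1
i=1: a=2 ⇒ p=31, q=2
i=2: a=5 ⇒ p=170, q=11
i=3: a=1 ⇒ p=201, q=13
i=4: a=2 ⇒ p=572, q=37
…
i=7: a=4 ⇒ p=154117, q=9969
…
i=9: a=1 ⇒ p=500258, q=32359
i=10: a=5 ⇒ p=2847431, q=184185
i=11: a=2 ⇒ p=6195120, q=400729
→ (6195120, 400729).  Check: 6195120²=38379511814400, 239·400729²=38379511814399, difference 1.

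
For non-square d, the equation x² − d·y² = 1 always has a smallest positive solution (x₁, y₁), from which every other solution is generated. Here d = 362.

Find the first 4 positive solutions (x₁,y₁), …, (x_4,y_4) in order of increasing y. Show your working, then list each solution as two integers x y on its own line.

[19; 38] for √362; ℓ=1 ⇒ convergent index 1
k=0  a_k=19  p_k/q_k = 19/1
k=1  a_k=38  p_k/q_k = 723/38
→ (723, 38).  Check: 723²=522729, 362·38²=522728, difference 1.
n=2: (723,38)∘(723,38) = (723·723+362·38·38, 723·38+38·723) = (1045457,54948)
n=3: (1045457,54948)∘(723,38) = (723·1045457+362·38·54948, 723·54948+38·1045457) = (1511730099,79454770)
n=4: (1511730099,79454770)∘(723,38) = (723·1511730099+362·38·79454770, 723·79454770+38·1511730099) = (2185960677697,114891542472)

723 38
1045457 54948
1511730099 79454770
2185960677697 114891542472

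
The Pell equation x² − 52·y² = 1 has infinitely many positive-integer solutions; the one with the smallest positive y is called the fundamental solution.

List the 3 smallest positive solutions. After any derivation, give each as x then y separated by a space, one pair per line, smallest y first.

649 90
842401 116820
1093435849 151632270

[7; 4,1,2,1,4,14] for √52; ℓ=6 ⇒ convergent index 5
a_0=7:  p_0=7·1+0=7,  q_0=7·0+1=1
…
a_3=2:  p_3=2·36+29=101,  q_3=2·5+4=14
a_4=1:  p_4=1·101+36=137,  q_4=1·14+5=19
a_5=4:  p_5=4·137+101=649,  q_5=4·19+14=90
→ (649, 90).  Check: 649²=421201, 52·90²=421200, difference 1.
k=2:  x_2 = 649·649+52·90·90 = 842401,  y_2 = 649·90+90·649 = 116820
k=3:  x_3 = 649·842401+52·90·116820 = 1093435849,  y_3 = 649·116820+90·842401 = 151632270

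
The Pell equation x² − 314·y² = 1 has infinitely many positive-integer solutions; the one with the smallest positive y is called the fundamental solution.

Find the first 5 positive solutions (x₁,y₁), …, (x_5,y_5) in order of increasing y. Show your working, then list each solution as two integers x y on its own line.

√314 → a₀=17, period (1,2,1,1,2,1,34); ℓ=7 odd so k=13
k=0  a_k=17  p_k/q_k = 17/1
…
k=5  a_k=2  p_k/q_k = 319/18
k=6  a_k=1  p_k/q_k = 443/25
k=7  a_k=34  p_k/q_k = 15381/868
…
k=10  a_k=1  p_k/q_k = 62853/3547
k=11  a_k=1  p_k/q_k = 109882/6201
k=12  a_k=2  p_k/q_k = 282617/15949
k=13  a_k=1  p_k/q_k = 392499/22150
→ (392499, 22150).  Check: 392499²=154055465001, 314·22150²=154055465000, difference 1.
(x_2, y_2) = (392499·392499 + 314·22150·22150, 392499·22150 + 22150·392499) = (308110930001, 17387705700)
(x_3, y_3) = (392499·308110930001 + 314·22150·17387705700, 392499·17387705700 + 22150·308110930001) = (241866463828532499, 13649314199066450)
(x_4, y_4) = (392499·241866463828532499 + 314·22150·13649314199066450, 392499·13649314199066450 + 22150·241866463828532499) = (189864690372162243720001, 10714684347621377411400)
(x_5, y_5) = (392499·189864690372162243720001 + 314·22150·10714684347621377411400, 392499·10714684347621377411400 + 22150·189864690372162243720001) = (149043402212524750531884812499, 8411005783500436710995110750)

392499 22150
308110930001 17387705700
241866463828532499 13649314199066450
189864690372162243720001 10714684347621377411400
149043402212524750531884812499 8411005783500436710995110750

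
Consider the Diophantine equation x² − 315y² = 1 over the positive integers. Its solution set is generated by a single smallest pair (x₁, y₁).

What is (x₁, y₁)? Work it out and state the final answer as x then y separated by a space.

d=315: √d = [17; 1,2,1,34] (ℓ=4, even), read p_3/q_3
i=0: a=17 ⇒ p=17, q=1
…
i=2: a=2 ⇒ p=53, q=3
i=3: a=1 ⇒ p=71, q=4
fundamental: x₁=71, y₁=4  (since 5041 − 315·16 = 1)

71 4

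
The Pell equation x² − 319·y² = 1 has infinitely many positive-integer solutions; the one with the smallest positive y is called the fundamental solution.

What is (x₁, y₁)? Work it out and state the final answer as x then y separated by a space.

√319 = [17; 1,6,5,1,4,…,6,1,34, …], period ℓ=14 (even) → k=13
step 0: (17, 1)  from 17·(1,0) + (0,1)
step 1: (18, 1)  from 1·(17,1) + (1,0)
step 2: (125, 7)  from 6·(18,1) + (17,1)
step 3: (643, 36)  from 5·(125,7) + (18,1)
…
step 6: (11913, 667)  from 3·(3715,208) + (768,43)
…
step 10: (309613, 17335)  from 1·(250816,14043) + (58797,3292)
…
step 12: (11102899, 621643)  from 6·(1798881,100718) + (309613,17335)
step 13: (12901780, 722361)  from 1·(11102899,621643) + (1798881,100718)
(x₁, y₁) = (12901780, 722361);  12901780² − 319·722361² = 1 ✓

12901780 722361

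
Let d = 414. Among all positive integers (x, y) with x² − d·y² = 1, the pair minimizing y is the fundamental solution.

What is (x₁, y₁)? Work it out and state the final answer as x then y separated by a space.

24335 1196

d=414: √d = [20; 2,1,7,2,7,1,2,40] (ℓ=8, even), read p_7/q_7
step 0: (20, 1)  from 20·(1,0) + (0,1)
…
step 4: (997, 49)  from 2·(468,23) + (61,3)
step 5: (7447, 366)  from 7·(997,49) + (468,23)
step 6: (8444, 415)  from 1·(7447,366) + (997,49)
step 7: (24335, 1196)  from 2·(8444,415) + (7447,366)
→ (24335, 1196).  Check: 24335²=592192225, 414·1196²=592192224, difference 1.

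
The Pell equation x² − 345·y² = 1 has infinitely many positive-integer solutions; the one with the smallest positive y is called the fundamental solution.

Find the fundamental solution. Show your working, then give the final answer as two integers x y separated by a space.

[18; 1,1,2,1,6,1,2,1,1,36] for √345; ℓ=10 ⇒ convergent index 9
a_0=18:  p_0=18·1+0=18,  q_0=18·0+1=1
…
a_4=1:  p_4=1·93+37=130,  q_4=1·5+2=7
a_5=6:  p_5=6·130+93=873,  q_5=6·7+5=47
…
a_8=1:  p_8=1·2879+1003=3882,  q_8=1·155+54=209
a_9=1:  p_9=1·3882+2879=6761,  q_9=1·209+155=364
(x₁, y₁) = (6761, 364);  6761² − 345·364² = 1 ✓

6761 364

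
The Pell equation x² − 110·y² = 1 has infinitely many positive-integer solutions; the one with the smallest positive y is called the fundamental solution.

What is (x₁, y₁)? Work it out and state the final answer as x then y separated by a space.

[10; 2,20] for √110; ℓ=2 ⇒ convergent index 1
k=0  a_k=10  p_k/q_k = 10/1
k=1  a_k=2  p_k/q_k = 21/2
fundamental: x₁=21, y₁=2  (since 441 − 110·4 = 1)

21 2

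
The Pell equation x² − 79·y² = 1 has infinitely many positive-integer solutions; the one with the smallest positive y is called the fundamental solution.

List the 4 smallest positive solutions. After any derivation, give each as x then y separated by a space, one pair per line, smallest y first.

80 9
12799 1440
2047760 230391
327628801 36861120

√79 = [8; 1,7,1,16, …], period ℓ=4 (even) → k=3
a_0=8:  p_0=8·1+0=8,  q_0=8·0+1=1
…
a_2=7:  p_2=7·9+8=71,  q_2=7·1+1=8
a_3=1:  p_3=1·71+9=80,  q_3=1·8+1=9
fundamental: x₁=80, y₁=9  (since 6400 − 79·81 = 1)
k=2:  x_2 = 80·80+79·9·9 = 12799,  y_2 = 80·9+9·80 = 1440
k=3:  x_3 = 80·12799+79·9·1440 = 2047760,  y_3 = 80·1440+9·12799 = 230391
k=4:  x_4 = 80·2047760+79·9·230391 = 327628801,  y_4 = 80·230391+9·2047760 = 36861120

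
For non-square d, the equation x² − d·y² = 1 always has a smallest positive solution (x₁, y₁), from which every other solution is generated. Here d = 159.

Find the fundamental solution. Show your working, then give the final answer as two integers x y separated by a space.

1324 105

√159 → a₀=12, period (1,1,1,1,3,1,1,1,1,24); ℓ=10 even so k=9
step 0: (12, 1)  from 12·(1,0) + (0,1)
…
step 5: (227, 18)  from 3·(63,5) + (38,3)
…
step 8: (807, 64)  from 1·(517,41) + (290,23)
step 9: (1324, 105)  from 1·(807,64) + (517,41)
fundamental: x₁=1324, y₁=105  (since 1752976 − 159·11025 = 1)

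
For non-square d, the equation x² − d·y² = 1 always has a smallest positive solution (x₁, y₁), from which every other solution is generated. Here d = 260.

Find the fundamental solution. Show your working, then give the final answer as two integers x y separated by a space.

129 8

d=260: √d = [16; 8,32] (ℓ=2, even), read p_1/q_1
a_0=16:  p_0=16·1+0=16,  q_0=16·0+1=1
a_1=8:  p_1=8·16+1=129,  q_1=8·1+0=8
fundamental: x₁=129, y₁=8  (since 16641 − 260·64 = 1)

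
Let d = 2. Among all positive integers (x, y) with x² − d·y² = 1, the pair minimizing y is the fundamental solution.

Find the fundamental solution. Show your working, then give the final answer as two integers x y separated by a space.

[1; 2] for √2; ℓ=1 ⇒ convergent index 1
step 0: (1, 1)  from 1·(1,0) + (0,1)
step 1: (3, 2)  from 2·(1,1) + (1,0)
fundamental: x₁=3, y₁=2  (since 9 − 2·4 = 1)

3 2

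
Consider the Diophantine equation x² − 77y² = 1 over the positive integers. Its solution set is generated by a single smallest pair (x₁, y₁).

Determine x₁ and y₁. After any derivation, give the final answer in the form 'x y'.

351 40

√77 → a₀=8, period (1,3,2,3,1,16); ℓ=6 even so k=5
i=0: a=8 ⇒ p=8, q=1
…
i=4: a=3 ⇒ p=272, q=31
i=5: a=1 ⇒ p=351, q=40
(x₁, y₁) = (351, 40);  351² − 77·40² = 1 ✓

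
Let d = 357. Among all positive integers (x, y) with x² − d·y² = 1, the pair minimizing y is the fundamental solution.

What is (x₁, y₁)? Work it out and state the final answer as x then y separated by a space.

3401 180

√357 → a₀=18, period (1,8,2,8,1,36); ℓ=6 even so k=5
i=0: a=18 ⇒ p=18, q=1
i=1: a=1 ⇒ p=19, q=1
i=2: a=8 ⇒ p=170, q=9
i=3: a=2 ⇒ p=359, q=19
i=4: a=8 ⇒ p=3042, q=161
i=5: a=1 ⇒ p=3401, q=180
→ (3401, 180).  Check: 3401²=11566801, 357·180²=11566800, difference 1.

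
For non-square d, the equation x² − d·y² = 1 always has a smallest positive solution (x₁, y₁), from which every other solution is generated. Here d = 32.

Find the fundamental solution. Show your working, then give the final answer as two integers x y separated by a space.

17 3

√32 = [5; 1,1,1,10, …], period ℓ=4 (even) → k=3
a_0=5:  p_0=5·1+0=5,  q_0=5·0+1=1
a_1=1:  p_1=1·5+1=6,  q_1=1·1+0=1
a_2=1:  p_2=1·6+5=11,  q_2=1·1+1=2
a_3=1:  p_3=1·11+6=17,  q_3=1·2+1=3
fundamental: x₁=17, y₁=3  (since 289 − 32·9 = 1)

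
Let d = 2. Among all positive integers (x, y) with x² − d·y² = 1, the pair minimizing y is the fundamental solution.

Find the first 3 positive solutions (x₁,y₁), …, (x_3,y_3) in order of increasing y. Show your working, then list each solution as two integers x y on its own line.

d=2: √d = [1; 2] (ℓ=1, odd), read p_1/q_1
k=0  a_k=1  p_k/q_k = 1/1
k=1  a_k=2  p_k/q_k = 3/2
→ (3, 2).  Check: 3²=9, 2·2²=8, difference 1.
(x_2, y_2) = (3·3 + 2·2·2, 3·2 + 2·3) = (17, 12)
(x_3, y_3) = (3·17 + 2·2·12, 3·12 + 2·17) = (99, 70)

3 2
17 12
99 70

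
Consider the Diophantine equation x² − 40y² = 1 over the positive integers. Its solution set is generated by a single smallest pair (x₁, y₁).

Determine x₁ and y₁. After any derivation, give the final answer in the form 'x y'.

d=40: √d = [6; 3,12] (ℓ=2, even), read p_1/q_1
step 0: (6, 1)  from 6·(1,0) + (0,1)
step 1: (19, 3)  from 3·(6,1) + (1,0)
fundamental: x₁=19, y₁=3  (since 361 − 40·9 = 1)

19 3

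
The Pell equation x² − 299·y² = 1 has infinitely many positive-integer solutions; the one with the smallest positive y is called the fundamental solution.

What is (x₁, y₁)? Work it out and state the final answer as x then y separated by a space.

√299 = [17; 3,2,3,34, …], period ℓ=4 (even) → k=3
i=0: a=17 ⇒ p=17, q=1
i=1: a=3 ⇒ p=52, q=3
i=2: a=2 ⇒ p=121, q=7
i=3: a=3 ⇒ p=415, q=24
fundamental: x₁=415, y₁=24  (since 172225 − 299·576 = 1)

415 24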